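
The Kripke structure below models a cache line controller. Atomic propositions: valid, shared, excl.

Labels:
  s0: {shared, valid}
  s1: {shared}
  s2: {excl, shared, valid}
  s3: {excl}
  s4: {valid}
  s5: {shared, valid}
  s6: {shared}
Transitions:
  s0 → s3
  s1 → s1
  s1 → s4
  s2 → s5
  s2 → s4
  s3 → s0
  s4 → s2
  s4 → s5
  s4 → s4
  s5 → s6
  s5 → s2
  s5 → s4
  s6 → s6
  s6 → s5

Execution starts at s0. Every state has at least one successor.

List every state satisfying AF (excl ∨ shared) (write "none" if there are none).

States satisfying excl ∨ shared: {s0, s1, s2, s3, s5, s6}.
States satisfying AF (excl ∨ shared): {s0, s1, s2, s3, s5, s6}.

{s0, s1, s2, s3, s5, s6}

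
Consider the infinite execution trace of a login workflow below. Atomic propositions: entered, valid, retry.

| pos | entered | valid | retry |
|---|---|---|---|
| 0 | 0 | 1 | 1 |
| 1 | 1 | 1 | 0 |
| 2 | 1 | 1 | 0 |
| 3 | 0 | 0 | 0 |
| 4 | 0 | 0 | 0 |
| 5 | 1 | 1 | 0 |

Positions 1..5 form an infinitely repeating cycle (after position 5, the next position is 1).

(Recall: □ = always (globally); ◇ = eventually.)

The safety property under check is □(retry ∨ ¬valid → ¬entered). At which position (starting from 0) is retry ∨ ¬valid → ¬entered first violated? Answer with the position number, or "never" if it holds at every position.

retry ∨ ¬valid → ¬entered holds at every position 0..5, and those are all the positions the trace ever visits, so the invariant □(retry ∨ ¬valid → ¬entered) is never violated.

never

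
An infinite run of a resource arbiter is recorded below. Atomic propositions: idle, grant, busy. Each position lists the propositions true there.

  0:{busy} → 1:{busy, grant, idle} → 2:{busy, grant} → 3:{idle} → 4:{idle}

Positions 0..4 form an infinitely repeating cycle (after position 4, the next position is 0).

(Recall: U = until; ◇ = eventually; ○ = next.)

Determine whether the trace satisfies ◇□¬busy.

□¬busy is false at every position 0..4, so it never becomes true and ◇□¬busy fails.

Does not hold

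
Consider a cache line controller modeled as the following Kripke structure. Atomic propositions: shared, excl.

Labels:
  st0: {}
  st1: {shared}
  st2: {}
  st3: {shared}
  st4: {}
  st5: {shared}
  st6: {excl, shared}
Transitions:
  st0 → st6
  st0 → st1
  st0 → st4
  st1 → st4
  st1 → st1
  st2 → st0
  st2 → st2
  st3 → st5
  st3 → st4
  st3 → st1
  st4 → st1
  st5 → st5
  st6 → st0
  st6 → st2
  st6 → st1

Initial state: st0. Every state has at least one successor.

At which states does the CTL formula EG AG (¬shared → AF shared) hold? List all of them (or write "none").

States satisfying AG (¬shared → AF shared): {st1, st3, st4, st5}.
States satisfying EG AG (¬shared → AF shared): {st1, st3, st4, st5}.

{st1, st3, st4, st5}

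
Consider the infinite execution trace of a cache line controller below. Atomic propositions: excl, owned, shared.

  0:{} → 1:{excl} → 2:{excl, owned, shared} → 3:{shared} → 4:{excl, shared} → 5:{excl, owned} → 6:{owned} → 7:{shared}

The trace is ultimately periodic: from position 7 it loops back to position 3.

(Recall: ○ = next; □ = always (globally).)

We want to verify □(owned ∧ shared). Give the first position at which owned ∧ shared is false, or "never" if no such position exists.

At position 0 the labels are {}, so owned ∧ shared is false there. This is the first violation.

0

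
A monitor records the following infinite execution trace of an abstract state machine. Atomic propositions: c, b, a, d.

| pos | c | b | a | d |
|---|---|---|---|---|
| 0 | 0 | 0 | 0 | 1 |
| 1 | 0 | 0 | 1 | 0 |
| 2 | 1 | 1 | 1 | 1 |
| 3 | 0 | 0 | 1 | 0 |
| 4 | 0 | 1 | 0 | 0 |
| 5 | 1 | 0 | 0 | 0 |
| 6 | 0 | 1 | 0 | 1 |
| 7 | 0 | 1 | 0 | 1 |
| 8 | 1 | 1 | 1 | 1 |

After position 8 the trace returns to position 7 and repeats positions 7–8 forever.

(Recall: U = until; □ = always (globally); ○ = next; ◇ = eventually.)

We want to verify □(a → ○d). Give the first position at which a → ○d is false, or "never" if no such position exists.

Check a → ○d at each position in order: 0 ✓, 1 ✓.
At position 2 the labels are {a, b, c, d} and the next position 3 has {a}, so a → ○d is false there. This is the first violation.

2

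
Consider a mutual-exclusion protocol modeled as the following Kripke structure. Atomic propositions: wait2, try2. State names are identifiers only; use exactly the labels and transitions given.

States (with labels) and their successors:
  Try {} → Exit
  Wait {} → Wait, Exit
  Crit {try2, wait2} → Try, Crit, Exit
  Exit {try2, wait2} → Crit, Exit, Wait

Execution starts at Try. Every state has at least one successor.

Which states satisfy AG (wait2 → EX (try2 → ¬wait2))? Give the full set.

States satisfying wait2 → EX (try2 → ¬wait2): {Try, Wait, Crit, Exit}.
States satisfying AG (wait2 → EX (try2 → ¬wait2)): {Try, Wait, Crit, Exit}.

{Try, Wait, Crit, Exit}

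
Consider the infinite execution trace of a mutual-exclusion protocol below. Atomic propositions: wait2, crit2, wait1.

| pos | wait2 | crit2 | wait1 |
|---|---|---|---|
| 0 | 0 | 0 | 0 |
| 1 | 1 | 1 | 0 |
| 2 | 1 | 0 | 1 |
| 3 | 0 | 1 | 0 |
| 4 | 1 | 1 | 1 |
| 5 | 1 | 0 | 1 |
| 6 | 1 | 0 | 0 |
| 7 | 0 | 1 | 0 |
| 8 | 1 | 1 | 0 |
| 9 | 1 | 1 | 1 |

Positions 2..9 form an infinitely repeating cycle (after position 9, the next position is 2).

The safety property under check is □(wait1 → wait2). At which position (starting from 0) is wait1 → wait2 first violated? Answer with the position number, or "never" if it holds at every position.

never

wait1 → wait2 holds at every position 0..9, and those are all the positions the trace ever visits, so the invariant □(wait1 → wait2) is never violated.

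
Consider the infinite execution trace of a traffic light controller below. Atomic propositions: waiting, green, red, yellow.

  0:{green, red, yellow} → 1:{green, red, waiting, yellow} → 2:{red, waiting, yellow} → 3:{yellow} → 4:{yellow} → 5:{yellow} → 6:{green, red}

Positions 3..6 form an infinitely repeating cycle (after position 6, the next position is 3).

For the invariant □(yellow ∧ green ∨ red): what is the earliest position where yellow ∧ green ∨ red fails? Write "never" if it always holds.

3

Check yellow ∧ green ∨ red at each position in order: 0 ✓, 1 ✓, 2 ✓.
At position 3 the labels are {yellow}, so yellow ∧ green ∨ red is false there. This is the first violation.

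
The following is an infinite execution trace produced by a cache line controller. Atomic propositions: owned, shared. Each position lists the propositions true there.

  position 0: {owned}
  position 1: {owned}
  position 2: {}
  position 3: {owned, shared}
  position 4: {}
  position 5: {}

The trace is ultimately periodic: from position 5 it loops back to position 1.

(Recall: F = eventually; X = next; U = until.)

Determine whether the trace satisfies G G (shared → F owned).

Yes

G (shared → F owned) holds at every position 0..5, and those are all positions ever visited, so G G (shared → F owned) holds.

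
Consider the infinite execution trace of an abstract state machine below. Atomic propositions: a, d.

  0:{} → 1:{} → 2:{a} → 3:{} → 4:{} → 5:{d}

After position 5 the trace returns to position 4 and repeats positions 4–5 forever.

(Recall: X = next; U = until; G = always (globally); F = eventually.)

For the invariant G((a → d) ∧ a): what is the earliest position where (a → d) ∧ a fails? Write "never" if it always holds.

At position 0 the labels are {}, so (a → d) ∧ a is false there. This is the first violation.

0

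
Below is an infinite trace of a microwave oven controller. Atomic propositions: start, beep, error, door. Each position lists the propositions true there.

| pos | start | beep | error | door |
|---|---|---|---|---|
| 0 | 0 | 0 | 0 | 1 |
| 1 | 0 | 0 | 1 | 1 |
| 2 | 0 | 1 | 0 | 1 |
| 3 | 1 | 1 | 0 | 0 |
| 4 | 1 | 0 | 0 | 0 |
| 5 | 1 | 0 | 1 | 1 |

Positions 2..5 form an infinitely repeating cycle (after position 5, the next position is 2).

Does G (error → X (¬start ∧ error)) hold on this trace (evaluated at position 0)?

Violated

error → X (¬start ∧ error) must hold at every position from 0 onward. It fails at position 1, so G (error → X (¬start ∧ error)) is false.
Positions where error holds: 1, 5.
Check X (¬start ∧ error) at each: 1→fails, 5→fails.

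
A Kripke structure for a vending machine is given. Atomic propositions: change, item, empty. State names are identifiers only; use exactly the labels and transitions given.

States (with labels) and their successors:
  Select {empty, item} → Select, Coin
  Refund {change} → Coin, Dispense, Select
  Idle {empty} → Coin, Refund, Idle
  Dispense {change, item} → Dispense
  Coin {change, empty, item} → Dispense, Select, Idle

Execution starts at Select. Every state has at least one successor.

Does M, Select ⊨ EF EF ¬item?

States satisfying EF ¬item: {Select, Refund, Idle, Coin}.
States satisfying EF EF ¬item: {Select, Refund, Idle, Coin}.
Some path from Select reaches a state where EF ¬item holds.
Select ∈ Sat(EF EF ¬item).

Yes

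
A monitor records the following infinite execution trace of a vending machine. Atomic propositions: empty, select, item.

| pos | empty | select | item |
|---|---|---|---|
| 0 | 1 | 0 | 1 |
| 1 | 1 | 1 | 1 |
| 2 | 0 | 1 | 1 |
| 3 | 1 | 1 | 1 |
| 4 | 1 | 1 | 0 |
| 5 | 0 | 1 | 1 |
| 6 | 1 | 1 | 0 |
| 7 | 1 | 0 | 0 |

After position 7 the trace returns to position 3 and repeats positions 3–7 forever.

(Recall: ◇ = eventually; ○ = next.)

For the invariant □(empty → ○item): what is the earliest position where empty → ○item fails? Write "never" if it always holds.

3

Check empty → ○item at each position in order: 0 ✓, 1 ✓, 2 ✓.
At position 3 the labels are {empty, item, select} and the next position 4 has {empty, select}, so empty → ○item is false there. This is the first violation.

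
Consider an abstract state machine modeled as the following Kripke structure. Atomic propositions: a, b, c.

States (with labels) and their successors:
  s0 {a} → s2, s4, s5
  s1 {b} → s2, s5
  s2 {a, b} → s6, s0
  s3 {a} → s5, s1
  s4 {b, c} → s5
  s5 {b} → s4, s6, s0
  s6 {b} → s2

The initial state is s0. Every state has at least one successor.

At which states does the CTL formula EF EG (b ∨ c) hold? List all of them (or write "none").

{s0, s1, s2, s3, s4, s5, s6}

States satisfying EG (b ∨ c): {s1, s2, s4, s5, s6}.
States satisfying EF EG (b ∨ c): {s0, s1, s2, s3, s4, s5, s6}.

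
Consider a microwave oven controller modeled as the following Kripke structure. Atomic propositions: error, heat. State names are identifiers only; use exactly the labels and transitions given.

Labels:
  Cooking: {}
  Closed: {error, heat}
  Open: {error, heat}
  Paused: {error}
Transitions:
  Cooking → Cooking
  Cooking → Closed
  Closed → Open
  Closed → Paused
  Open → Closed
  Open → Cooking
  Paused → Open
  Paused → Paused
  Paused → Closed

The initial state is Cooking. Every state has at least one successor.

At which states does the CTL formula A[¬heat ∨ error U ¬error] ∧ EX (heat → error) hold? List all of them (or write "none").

States satisfying ¬heat ∨ error: {Cooking, Closed, Open, Paused}.
States satisfying ¬error: {Cooking}.
States satisfying A[¬heat ∨ error U ¬error]: {Cooking}.
States satisfying heat → error: {Cooking, Closed, Open, Paused}.
States satisfying EX (heat → error): {Cooking, Closed, Open, Paused}.
States satisfying A[¬heat ∨ error U ¬error] ∧ EX (heat → error): {Cooking}.

{Cooking}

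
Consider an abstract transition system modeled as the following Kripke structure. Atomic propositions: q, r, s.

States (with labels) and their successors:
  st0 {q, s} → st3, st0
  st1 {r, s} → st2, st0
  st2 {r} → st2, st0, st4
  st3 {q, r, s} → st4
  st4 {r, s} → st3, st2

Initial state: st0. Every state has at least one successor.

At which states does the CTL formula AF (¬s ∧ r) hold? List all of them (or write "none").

States satisfying ¬s ∧ r: {st2}.
States satisfying AF (¬s ∧ r): {st2}.

{st2}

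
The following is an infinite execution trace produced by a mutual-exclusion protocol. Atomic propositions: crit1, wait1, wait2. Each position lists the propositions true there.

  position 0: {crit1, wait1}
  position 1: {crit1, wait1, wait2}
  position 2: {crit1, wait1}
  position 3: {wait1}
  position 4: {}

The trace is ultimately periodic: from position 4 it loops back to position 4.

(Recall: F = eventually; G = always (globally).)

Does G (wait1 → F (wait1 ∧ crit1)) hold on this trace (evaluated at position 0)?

wait1 → F (wait1 ∧ crit1) must hold at every position from 0 onward. It fails at position 3, so G (wait1 → F (wait1 ∧ crit1)) is false.
Positions where wait1 holds: 0, 1, 2, 3.
Check F (wait1 ∧ crit1) at each: 0→ok, 1→ok, 2→ok, 3→fails.

Does not hold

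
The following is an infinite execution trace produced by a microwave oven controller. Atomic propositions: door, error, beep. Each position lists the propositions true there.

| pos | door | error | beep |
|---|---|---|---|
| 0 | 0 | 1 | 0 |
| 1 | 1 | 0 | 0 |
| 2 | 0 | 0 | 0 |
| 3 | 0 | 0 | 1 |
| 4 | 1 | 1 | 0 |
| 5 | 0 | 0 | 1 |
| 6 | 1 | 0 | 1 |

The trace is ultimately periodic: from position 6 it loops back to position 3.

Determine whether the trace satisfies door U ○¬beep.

Walking from position 0: ○¬beep first holds at position 0, and door holds at every earlier position along the way, so door U ○¬beep holds.

Holds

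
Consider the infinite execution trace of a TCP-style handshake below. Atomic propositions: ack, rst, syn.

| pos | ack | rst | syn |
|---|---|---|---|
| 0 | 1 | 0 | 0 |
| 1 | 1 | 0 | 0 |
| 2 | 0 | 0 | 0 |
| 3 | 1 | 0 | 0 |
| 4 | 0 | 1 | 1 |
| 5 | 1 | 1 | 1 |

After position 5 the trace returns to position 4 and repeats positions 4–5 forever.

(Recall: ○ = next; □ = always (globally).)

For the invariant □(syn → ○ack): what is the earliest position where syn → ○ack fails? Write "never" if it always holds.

Check syn → ○ack at each position in order: 0 ✓, 1 ✓, 2 ✓, 3 ✓, 4 ✓.
At position 5 the labels are {ack, rst, syn} and the next position 4 has {rst, syn}, so syn → ○ack is false there. This is the first violation.

5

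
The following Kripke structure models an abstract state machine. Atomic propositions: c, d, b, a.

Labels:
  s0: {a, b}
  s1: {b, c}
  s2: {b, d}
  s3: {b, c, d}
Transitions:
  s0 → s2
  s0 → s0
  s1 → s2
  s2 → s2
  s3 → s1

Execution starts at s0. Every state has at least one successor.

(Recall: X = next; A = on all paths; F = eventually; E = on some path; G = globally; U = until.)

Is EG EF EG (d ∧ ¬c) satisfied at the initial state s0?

States satisfying EF EG (d ∧ ¬c): {s0, s1, s2, s3}.
States satisfying EG EF EG (d ∧ ¬c): {s0, s1, s2, s3}.
s0 ∈ Sat(EG EF EG (d ∧ ¬c)).

Holds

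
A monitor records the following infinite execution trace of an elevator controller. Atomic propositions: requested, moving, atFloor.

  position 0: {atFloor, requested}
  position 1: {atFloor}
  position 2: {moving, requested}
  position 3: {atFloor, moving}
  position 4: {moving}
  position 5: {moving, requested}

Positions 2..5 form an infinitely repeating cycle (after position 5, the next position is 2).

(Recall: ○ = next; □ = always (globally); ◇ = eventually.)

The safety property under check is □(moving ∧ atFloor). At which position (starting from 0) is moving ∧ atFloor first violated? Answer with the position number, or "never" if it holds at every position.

0

At position 0 the labels are {atFloor, requested}, so moving ∧ atFloor is false there. This is the first violation.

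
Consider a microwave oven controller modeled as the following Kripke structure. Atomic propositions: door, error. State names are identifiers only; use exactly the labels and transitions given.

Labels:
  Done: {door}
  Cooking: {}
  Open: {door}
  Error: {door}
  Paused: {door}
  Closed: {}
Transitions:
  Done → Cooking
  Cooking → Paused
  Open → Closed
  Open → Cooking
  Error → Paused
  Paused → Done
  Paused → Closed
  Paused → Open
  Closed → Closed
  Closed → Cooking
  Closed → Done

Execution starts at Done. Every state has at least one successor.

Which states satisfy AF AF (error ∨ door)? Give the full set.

{Done, Cooking, Open, Error, Paused}

States satisfying AF (error ∨ door): {Done, Cooking, Open, Error, Paused}.
States satisfying AF AF (error ∨ door): {Done, Cooking, Open, Error, Paused}.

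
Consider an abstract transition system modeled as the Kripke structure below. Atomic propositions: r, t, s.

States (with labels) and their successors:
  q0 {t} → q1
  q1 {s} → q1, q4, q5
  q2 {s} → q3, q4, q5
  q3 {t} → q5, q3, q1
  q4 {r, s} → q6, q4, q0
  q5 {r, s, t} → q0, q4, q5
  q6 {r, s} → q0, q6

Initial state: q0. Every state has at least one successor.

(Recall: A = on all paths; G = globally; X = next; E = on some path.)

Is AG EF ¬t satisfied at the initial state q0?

States satisfying EF ¬t: {q0, q1, q2, q3, q4, q5, q6}.
States satisfying AG EF ¬t: {q0, q1, q2, q3, q4, q5, q6}.
Every state reachable from q0 satisfies EF ¬t.
q0 ∈ Sat(AG EF ¬t).

Satisfied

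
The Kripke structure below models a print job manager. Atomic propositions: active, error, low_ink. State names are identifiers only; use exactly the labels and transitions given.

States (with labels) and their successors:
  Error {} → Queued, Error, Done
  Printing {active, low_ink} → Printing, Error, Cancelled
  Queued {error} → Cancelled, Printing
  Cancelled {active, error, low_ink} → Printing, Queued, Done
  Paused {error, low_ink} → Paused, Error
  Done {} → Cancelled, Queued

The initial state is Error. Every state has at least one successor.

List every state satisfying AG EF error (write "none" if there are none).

States satisfying EF error: {Error, Printing, Queued, Cancelled, Paused, Done}.
States satisfying AG EF error: {Error, Printing, Queued, Cancelled, Paused, Done}.

{Error, Printing, Queued, Cancelled, Paused, Done}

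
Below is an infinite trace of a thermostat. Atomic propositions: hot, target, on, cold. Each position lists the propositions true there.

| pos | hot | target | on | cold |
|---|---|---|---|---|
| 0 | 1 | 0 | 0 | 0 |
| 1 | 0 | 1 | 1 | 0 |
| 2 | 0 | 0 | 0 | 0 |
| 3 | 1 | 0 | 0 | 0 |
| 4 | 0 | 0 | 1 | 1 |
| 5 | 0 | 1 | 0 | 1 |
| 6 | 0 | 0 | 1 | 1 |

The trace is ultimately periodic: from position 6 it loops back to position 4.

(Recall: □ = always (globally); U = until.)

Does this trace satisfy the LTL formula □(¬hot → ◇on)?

¬hot → ◇on holds at every position 0..6, and those are all positions ever visited, so □(¬hot → ◇on) holds.
Positions where ¬hot holds: 1, 2, 4, 5, 6.
Check ◇on at each: 1→ok, 2→ok, 4→ok, 5→ok, 6→ok.

Satisfied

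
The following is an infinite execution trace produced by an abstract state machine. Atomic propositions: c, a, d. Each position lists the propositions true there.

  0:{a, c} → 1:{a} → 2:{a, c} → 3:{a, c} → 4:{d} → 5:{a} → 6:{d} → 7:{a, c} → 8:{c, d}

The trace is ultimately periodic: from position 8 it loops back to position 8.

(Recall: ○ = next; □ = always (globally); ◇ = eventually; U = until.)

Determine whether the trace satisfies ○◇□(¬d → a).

Holds

The position after 0 is 1; ◇□(¬d → a) is true there.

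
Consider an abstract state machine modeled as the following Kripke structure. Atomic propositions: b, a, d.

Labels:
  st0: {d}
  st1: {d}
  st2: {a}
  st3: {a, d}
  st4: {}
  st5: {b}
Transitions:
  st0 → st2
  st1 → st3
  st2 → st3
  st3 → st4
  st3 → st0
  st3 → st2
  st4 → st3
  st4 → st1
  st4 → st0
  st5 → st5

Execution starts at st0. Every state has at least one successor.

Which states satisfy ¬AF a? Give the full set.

{st5}

States satisfying a: {st2, st3}.
States satisfying AF a: {st0, st1, st2, st3, st4}.
States satisfying ¬AF a: {st5}.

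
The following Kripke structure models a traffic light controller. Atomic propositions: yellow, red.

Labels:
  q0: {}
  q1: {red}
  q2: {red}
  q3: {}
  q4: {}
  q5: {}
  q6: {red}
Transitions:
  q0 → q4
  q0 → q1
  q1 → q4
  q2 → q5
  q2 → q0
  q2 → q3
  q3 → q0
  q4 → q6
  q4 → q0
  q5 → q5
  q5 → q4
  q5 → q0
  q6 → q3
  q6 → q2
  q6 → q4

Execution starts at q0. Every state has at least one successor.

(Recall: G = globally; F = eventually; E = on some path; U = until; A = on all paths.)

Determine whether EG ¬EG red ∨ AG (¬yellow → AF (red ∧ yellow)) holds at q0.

Yes

States satisfying ¬EG red: {q0, q1, q2, q3, q4, q5, q6}.
States satisfying EG ¬EG red: {q0, q1, q2, q3, q4, q5, q6}.
States satisfying ¬yellow → AF (red ∧ yellow): ∅.
States satisfying AG (¬yellow → AF (red ∧ yellow)): ∅.
States satisfying EG ¬EG red ∨ AG (¬yellow → AF (red ∧ yellow)): {q0, q1, q2, q3, q4, q5, q6}.
q0 ∈ Sat(EG ¬EG red ∨ AG (¬yellow → AF (red ∧ yellow))).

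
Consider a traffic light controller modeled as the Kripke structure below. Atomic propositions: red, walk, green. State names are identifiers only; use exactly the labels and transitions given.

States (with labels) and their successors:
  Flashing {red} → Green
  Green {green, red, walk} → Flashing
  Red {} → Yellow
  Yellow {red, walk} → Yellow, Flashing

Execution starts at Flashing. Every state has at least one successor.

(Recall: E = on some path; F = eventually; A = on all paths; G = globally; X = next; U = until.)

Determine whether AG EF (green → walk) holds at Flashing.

States satisfying EF (green → walk): {Flashing, Green, Red, Yellow}.
States satisfying AG EF (green → walk): {Flashing, Green, Red, Yellow}.
Every state reachable from Flashing satisfies EF (green → walk).
Flashing ∈ Sat(AG EF (green → walk)).

Holds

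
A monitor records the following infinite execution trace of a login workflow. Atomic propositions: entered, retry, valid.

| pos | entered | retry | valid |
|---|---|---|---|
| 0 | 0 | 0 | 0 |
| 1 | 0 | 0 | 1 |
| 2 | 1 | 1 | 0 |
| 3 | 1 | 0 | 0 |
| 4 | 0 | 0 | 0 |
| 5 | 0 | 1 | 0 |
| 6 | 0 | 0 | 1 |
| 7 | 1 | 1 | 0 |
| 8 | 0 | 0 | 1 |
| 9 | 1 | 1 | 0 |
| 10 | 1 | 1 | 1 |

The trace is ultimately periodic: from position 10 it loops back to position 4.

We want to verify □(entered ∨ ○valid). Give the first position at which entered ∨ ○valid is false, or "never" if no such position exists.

Check entered ∨ ○valid at each position in order: 0 ✓.
At position 1 the labels are {valid} and the next position 2 has {entered, retry}, so entered ∨ ○valid is false there. This is the first violation.

1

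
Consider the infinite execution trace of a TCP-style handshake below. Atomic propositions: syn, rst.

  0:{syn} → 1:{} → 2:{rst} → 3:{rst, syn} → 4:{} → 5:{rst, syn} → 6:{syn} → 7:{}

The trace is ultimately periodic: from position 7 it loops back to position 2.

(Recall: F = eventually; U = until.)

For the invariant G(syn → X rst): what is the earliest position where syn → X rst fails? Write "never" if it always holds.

0

At position 0 the labels are {syn} and the next position 1 has {}, so syn → X rst is false there. This is the first violation.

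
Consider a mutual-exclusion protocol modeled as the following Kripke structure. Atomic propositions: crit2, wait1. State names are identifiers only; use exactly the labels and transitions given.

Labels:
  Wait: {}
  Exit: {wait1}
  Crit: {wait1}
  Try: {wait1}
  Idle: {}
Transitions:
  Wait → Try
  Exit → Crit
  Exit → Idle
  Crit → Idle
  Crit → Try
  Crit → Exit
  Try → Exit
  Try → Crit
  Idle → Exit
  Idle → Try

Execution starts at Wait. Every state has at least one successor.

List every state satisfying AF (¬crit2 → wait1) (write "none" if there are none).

{Wait, Exit, Crit, Try, Idle}

States satisfying ¬crit2 → wait1: {Exit, Crit, Try}.
States satisfying AF (¬crit2 → wait1): {Wait, Exit, Crit, Try, Idle}.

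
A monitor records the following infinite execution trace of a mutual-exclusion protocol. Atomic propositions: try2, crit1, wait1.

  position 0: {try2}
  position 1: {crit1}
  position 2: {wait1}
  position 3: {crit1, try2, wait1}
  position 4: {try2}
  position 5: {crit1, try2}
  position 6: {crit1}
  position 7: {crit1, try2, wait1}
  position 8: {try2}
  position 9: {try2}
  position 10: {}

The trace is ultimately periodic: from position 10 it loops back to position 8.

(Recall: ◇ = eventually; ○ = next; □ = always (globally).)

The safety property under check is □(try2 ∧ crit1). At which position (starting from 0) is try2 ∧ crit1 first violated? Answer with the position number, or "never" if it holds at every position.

At position 0 the labels are {try2}, so try2 ∧ crit1 is false there. This is the first violation.

0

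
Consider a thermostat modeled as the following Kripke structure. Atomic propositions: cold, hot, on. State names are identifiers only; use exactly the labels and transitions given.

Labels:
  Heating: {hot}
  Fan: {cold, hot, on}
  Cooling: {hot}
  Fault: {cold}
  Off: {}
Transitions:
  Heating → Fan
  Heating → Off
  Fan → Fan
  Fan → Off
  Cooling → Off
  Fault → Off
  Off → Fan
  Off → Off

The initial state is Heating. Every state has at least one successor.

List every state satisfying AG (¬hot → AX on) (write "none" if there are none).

none

States satisfying ¬hot → AX on: {Heating, Fan, Cooling}.
States satisfying AG (¬hot → AX on): ∅.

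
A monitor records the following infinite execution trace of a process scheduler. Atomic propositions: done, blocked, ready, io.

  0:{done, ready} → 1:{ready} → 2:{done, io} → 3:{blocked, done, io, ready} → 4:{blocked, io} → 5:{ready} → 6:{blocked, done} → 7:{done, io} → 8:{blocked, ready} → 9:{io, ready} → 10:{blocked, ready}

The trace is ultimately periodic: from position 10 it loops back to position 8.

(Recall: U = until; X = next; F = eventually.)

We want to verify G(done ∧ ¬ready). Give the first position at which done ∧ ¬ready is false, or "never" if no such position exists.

At position 0 the labels are {done, ready}, so done ∧ ¬ready is false there. This is the first violation.

0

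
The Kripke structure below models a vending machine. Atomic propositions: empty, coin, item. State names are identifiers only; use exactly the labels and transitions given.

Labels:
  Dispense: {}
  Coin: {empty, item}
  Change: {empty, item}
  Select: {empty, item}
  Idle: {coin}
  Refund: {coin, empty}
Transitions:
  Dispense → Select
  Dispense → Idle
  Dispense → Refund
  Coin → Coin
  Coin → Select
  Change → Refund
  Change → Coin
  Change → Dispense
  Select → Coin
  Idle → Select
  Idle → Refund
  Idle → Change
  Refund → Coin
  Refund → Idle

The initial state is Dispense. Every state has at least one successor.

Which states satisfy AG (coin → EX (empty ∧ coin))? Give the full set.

{Coin, Select}

States satisfying coin → EX (empty ∧ coin): {Dispense, Coin, Change, Select, Idle}.
States satisfying AG (coin → EX (empty ∧ coin)): {Coin, Select}.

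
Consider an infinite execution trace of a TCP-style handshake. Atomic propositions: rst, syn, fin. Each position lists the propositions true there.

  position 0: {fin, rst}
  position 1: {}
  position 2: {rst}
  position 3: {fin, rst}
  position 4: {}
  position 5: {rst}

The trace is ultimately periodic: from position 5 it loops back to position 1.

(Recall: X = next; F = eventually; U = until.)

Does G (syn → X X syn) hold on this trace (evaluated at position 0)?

syn → X X syn holds at every position 0..5, and those are all positions ever visited, so G (syn → X X syn) holds.

Yes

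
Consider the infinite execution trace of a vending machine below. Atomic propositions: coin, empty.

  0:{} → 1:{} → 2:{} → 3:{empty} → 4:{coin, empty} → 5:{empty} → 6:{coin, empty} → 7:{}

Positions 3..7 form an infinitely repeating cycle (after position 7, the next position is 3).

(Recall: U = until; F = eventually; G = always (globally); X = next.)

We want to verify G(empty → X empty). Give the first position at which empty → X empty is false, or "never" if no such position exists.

6

Check empty → X empty at each position in order: 0 ✓, 1 ✓, 2 ✓, 3 ✓, 4 ✓, 5 ✓.
At position 6 the labels are {coin, empty} and the next position 7 has {}, so empty → X empty is false there. This is the first violation.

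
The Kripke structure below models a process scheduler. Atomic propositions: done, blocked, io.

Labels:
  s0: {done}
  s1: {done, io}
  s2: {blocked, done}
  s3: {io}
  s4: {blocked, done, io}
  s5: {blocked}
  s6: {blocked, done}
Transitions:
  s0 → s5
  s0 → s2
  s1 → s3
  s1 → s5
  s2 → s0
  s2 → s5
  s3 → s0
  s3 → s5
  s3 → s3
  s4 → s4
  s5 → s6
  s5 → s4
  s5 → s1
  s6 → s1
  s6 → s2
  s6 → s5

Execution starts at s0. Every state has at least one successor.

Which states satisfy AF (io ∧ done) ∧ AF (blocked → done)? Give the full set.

States satisfying io ∧ done: {s1, s4}.
States satisfying AF (io ∧ done): {s1, s4}.
States satisfying blocked → done: {s0, s1, s2, s3, s4, s6}.
States satisfying AF (blocked → done): {s0, s1, s2, s3, s4, s5, s6}.
States satisfying AF (io ∧ done) ∧ AF (blocked → done): {s1, s4}.

{s1, s4}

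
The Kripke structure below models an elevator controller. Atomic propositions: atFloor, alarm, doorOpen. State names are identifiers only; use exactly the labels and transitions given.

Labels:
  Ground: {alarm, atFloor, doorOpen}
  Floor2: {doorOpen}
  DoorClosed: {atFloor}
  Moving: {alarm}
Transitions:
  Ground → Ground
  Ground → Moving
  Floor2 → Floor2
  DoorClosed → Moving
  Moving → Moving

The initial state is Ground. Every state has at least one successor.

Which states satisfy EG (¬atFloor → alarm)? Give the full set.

States satisfying ¬atFloor → alarm: {Ground, DoorClosed, Moving}.
States satisfying EG (¬atFloor → alarm): {Ground, DoorClosed, Moving}.

{Ground, DoorClosed, Moving}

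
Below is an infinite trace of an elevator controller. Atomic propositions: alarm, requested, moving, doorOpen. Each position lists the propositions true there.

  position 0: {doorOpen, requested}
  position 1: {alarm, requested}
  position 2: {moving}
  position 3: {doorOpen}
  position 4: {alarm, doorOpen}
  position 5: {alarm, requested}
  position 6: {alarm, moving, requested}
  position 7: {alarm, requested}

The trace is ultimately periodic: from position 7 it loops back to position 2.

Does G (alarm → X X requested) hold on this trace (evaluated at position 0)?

alarm → X X requested must hold at every position from 0 onward. It fails at position 1, so G (alarm → X X requested) is false.
Positions where alarm holds: 1, 4, 5, 6, 7.
Check X X requested at each: 1→fails, 4→ok, 5→ok, 6→fails, 7→fails.

Does not hold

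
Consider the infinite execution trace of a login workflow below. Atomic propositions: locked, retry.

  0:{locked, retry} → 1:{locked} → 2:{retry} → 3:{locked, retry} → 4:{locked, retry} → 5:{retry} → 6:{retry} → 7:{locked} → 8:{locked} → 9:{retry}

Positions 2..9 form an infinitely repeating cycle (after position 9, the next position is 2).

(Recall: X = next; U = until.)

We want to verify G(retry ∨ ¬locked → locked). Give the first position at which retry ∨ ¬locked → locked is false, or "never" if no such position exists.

Check retry ∨ ¬locked → locked at each position in order: 0 ✓, 1 ✓.
At position 2 the labels are {retry}, so retry ∨ ¬locked → locked is false there. This is the first violation.

2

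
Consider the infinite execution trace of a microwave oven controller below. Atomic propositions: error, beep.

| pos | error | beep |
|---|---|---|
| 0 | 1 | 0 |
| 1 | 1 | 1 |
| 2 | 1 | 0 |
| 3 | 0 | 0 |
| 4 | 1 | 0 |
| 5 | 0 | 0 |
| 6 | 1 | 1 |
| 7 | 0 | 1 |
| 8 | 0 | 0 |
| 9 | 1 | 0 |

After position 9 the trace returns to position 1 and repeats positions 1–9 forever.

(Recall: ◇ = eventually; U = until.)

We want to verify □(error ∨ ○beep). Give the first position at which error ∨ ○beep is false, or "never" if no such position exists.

3

Check error ∨ ○beep at each position in order: 0 ✓, 1 ✓, 2 ✓.
At position 3 the labels are {} and the next position 4 has {error}, so error ∨ ○beep is false there. This is the first violation.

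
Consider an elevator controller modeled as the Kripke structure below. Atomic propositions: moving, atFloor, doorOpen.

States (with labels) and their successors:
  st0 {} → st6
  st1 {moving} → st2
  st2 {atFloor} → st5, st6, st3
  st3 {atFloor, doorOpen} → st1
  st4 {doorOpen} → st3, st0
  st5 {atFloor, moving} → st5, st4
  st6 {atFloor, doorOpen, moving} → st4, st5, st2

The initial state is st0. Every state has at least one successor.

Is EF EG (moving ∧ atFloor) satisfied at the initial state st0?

States satisfying EG (moving ∧ atFloor): {st5, st6}.
States satisfying EF EG (moving ∧ atFloor): {st0, st1, st2, st3, st4, st5, st6}.
Some path from st0 reaches a state where EG (moving ∧ atFloor) holds.
st0 ∈ Sat(EF EG (moving ∧ atFloor)).

Satisfied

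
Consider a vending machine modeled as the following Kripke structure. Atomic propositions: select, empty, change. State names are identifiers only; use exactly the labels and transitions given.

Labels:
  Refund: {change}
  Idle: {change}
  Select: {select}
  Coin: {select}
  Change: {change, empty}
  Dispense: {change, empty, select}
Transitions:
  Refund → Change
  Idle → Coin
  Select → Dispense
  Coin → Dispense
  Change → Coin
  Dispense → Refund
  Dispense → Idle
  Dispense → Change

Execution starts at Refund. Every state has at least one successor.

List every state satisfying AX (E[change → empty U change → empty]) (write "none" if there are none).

States satisfying E[change → empty U change → empty]: {Select, Coin, Change, Dispense}.
States satisfying AX (E[change → empty U change → empty]): {Refund, Idle, Select, Coin, Change}.

{Refund, Idle, Select, Coin, Change}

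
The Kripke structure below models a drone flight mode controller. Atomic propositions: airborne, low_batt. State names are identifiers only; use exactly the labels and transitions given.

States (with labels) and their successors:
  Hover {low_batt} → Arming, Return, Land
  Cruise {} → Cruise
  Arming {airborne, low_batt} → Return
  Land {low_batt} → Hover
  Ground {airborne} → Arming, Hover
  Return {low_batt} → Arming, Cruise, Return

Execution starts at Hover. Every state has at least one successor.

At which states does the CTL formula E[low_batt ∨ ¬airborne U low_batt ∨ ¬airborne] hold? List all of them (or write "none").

States satisfying low_batt ∨ ¬airborne: {Hover, Cruise, Arming, Land, Return}.
States satisfying E[low_batt ∨ ¬airborne U low_batt ∨ ¬airborne]: {Hover, Cruise, Arming, Land, Return}.

{Hover, Cruise, Arming, Land, Return}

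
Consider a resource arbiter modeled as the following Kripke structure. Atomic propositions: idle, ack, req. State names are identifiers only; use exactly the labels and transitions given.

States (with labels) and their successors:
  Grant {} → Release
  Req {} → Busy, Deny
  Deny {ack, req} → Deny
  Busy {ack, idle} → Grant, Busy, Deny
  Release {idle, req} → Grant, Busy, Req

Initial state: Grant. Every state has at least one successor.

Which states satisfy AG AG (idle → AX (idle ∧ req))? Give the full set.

{Deny}

States satisfying AG (idle → AX (idle ∧ req)): {Deny}.
States satisfying AG AG (idle → AX (idle ∧ req)): {Deny}.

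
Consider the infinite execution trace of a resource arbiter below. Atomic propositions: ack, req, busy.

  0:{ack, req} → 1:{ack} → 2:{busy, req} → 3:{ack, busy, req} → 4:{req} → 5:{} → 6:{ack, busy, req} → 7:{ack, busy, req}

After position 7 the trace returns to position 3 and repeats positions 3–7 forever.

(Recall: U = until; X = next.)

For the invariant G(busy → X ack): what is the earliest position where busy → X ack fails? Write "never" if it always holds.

Check busy → X ack at each position in order: 0 ✓, 1 ✓, 2 ✓.
At position 3 the labels are {ack, busy, req} and the next position 4 has {req}, so busy → X ack is false there. This is the first violation.

3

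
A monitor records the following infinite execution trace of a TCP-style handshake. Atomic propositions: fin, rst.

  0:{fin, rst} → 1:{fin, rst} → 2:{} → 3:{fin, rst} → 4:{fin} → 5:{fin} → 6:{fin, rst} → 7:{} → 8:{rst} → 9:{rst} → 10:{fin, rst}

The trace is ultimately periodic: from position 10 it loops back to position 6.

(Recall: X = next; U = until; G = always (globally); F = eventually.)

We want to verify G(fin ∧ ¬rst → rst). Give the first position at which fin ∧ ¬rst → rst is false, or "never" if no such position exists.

4

Check fin ∧ ¬rst → rst at each position in order: 0 ✓, 1 ✓, 2 ✓, 3 ✓.
At position 4 the labels are {fin}, so fin ∧ ¬rst → rst is false there. This is the first violation.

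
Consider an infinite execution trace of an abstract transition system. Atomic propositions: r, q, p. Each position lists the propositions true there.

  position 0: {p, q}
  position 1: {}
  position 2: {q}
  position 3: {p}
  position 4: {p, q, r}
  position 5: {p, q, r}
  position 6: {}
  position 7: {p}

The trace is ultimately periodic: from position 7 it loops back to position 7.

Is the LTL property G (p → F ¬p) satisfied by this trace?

No

p → F ¬p must hold at every position from 0 onward. It fails at position 7, so G (p → F ¬p) is false.
Positions where p holds: 0, 3, 4, 5, 7.
Check F ¬p at each: 0→ok, 3→ok, 4→ok, 5→ok, 7→fails.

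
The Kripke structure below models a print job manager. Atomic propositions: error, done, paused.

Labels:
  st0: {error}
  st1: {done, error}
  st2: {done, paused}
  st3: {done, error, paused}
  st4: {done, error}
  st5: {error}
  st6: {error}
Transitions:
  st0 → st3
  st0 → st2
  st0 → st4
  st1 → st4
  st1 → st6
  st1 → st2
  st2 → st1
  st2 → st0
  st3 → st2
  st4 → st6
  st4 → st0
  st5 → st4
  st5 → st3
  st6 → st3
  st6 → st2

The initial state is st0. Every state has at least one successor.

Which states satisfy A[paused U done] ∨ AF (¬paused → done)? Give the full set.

States satisfying paused: {st2, st3}.
States satisfying done: {st1, st2, st3, st4}.
States satisfying A[paused U done]: {st1, st2, st3, st4}.
States satisfying ¬paused → done: {st1, st2, st3, st4}.
States satisfying AF (¬paused → done): {st0, st1, st2, st3, st4, st5, st6}.
States satisfying A[paused U done] ∨ AF (¬paused → done): {st0, st1, st2, st3, st4, st5, st6}.

{st0, st1, st2, st3, st4, st5, st6}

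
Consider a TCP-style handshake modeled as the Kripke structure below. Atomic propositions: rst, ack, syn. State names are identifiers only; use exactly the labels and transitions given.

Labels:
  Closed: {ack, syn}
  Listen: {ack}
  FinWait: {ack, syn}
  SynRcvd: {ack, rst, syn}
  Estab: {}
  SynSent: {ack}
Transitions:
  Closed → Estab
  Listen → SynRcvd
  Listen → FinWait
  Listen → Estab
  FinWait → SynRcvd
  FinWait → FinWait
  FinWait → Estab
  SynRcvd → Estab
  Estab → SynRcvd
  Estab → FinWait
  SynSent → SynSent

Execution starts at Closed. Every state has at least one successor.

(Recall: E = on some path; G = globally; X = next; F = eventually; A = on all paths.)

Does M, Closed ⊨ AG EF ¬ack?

States satisfying EF ¬ack: {Closed, Listen, FinWait, SynRcvd, Estab}.
States satisfying AG EF ¬ack: {Closed, Listen, FinWait, SynRcvd, Estab}.
Every state reachable from Closed satisfies EF ¬ack.
Closed ∈ Sat(AG EF ¬ack).

Holds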